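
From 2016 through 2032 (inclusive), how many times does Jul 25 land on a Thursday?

Day of week of July 25 in each year:
2016: Mon, 2017: Tue, 2018: Wed, 2019: Thu ✓, 2020: Sat, 2021: Sun, 2022: Mon, 2023: Tue, 2024: Thu ✓, 2025: Fri, 2026: Sat, 2027: Sun, 2028: Tue, 2029: Wed, 2030: Thu ✓, 2031: Fri, 2032: Sun
Thursdays: 2019, 2024, 2030.

3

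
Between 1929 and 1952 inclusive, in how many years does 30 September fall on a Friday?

3

Day of week of September 30 in each year:
1929: Mon, 1930: Tue, 1931: Wed, 1932: Fri ✓, 1933: Sat, 1934: Sun, 1935: Mon, 1936: Wed, 1937: Thu, 1938: Fri ✓, 1939: Sat, 1940: Mon, 1941: Tue, 1942: Wed, 1943: Thu, 1944: Sat, 1945: Sun, 1946: Mon, 1947: Tue, 1948: Thu, 1949: Fri ✓, 1950: Sat, 1951: Sun, 1952: Tue
Fridays: 1932, 1938, 1949.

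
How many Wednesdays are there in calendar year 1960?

52

Jan 1, 1960 is a Friday.
That's 366 days from start to end, counting both.
366 = 7 × 52 + 2, so there are 52 full weeks plus 2 extra days.
Each full week contributes one Wednesday: 52 so far.
The 2 extra days are Friday, Saturday — none qualify.
Total: 52 + 0 = 52.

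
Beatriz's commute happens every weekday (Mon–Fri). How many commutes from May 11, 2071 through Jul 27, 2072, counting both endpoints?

318

May 11, 2071 is a Monday.
From May 11, 2071 to Jul 27, 2072 is 444 days inclusive.
444 = 7 × 63 + 3, so there are 63 full weeks plus 3 extra days.
Each full week contributes 5 weekdays (Mon–Fri): 63 × 5 = 315.
The 3 extra days are Mon, Tue, Wed — 3 of them qualify.
Total: 315 + 3 = 318.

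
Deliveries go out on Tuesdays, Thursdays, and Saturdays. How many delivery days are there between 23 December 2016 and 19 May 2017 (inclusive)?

63

23 December 2016 is a Friday.
The range spans 148 days (inclusive of both endpoints).
148 = 7 × 21 + 1, so there are 21 full weeks plus 1 extra day.
Each full week contributes 3 days from the set (Tue, Thu, Sat): 21 × 3 = 63.
The 1 extra day is Fri — none qualify.
Total: 63 + 0 = 63.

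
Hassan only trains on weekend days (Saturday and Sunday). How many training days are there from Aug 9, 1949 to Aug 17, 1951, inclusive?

210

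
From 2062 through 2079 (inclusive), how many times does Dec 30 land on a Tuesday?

2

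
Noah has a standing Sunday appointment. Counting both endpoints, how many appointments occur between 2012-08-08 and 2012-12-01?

2012-08-08 is a Wednesday.
The range spans 116 days (inclusive of both endpoints).
116 = 7 × 16 + 4, so there are 16 full weeks plus 4 extra days.
Each full week contributes one Sunday: 16 so far.
The 4 extra days are Wed, Thu, Fri, Sat — none qualify.
Total: 16 + 0 = 16.

16 Sundays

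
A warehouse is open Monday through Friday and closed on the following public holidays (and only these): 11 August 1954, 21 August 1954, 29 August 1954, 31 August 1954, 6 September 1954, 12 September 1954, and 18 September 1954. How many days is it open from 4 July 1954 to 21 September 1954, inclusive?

54

4 July 1954 is a Sunday.
That's 80 days from start to end, counting both.
80 = 7 × 11 + 3, so there are 11 full weeks plus 3 extra days.
Each full week contributes 5 weekdays (Mon–Fri): 11 × 5 = 55.
The 3 extra days are Sun, Mon, Tue — 2 of them qualify.
Total: 55 + 2 = 57.
Holidays: 11 August 1954 (Wed); 21 August 1954 (Sat); 29 August 1954 (Sun); 31 August 1954 (Tue); 6 September 1954 (Mon); 12 September 1954 (Sun); 18 September 1954 (Sat).
3 of the 7 holidays fall on weekdays; the rest are weekends and were already excluded.
Business days: 57 − 3 = 54.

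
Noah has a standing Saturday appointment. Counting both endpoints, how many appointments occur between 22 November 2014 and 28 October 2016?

22 November 2014 is a Saturday.
From 22 November 2014 to 28 October 2016 is 707 days inclusive.
707 = 7 × 101, so the span is exactly 101 full weeks.
Each full week contributes one Saturday: 101 so far.
Total: 101.

101 Saturdays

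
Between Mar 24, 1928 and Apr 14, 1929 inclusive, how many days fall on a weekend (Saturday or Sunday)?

112

Mar 24, 1928 is a Saturday.
From Mar 24, 1928 to Apr 14, 1929 is 387 days inclusive.
387 = 7 × 55 + 2, so there are 55 full weeks plus 2 extra days.
Each full week contributes 2 weekend days (Sat, Sun): 55 × 2 = 110.
The 2 extra days are Saturday, Sunday — 2 of them qualify.
Total: 110 + 2 = 112.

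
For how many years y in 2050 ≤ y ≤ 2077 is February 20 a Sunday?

Day of week of February 20 in each year:
2050: Sun ✓, 2051: Mon, 2052: Tue, 2053: Thu, 2054: Fri, 2055: Sat, 2056: Sun ✓, 2057: Tue, 2058: Wed, 2059: Thu, 2060: Fri, 2061: Sun ✓, 2062: Mon, 2063: Tue, 2064: Wed, 2065: Fri, 2066: Sat, 2067: Sun ✓, 2068: Mon, 2069: Wed, 2070: Thu, 2071: Fri, 2072: Sat, 2073: Mon, 2074: Tue, 2075: Wed, 2076: Thu, 2077: Sat
Sundays: 2050, 2056, 2061, 2067.

4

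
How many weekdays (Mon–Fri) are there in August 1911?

23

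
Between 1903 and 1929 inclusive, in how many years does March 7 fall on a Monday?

4

Day of week of March 7 in each year:
1903: Sat, 1904: Mon ✓, 1905: Tue, 1906: Wed, 1907: Thu, 1908: Sat, 1909: Sun, 1910: Mon ✓, 1911: Tue, 1912: Thu, 1913: Fri, 1914: Sat, 1915: Sun, 1916: Tue, 1917: Wed, 1918: Thu, 1919: Fri, 1920: Sun, 1921: Mon ✓, 1922: Tue, 1923: Wed, 1924: Fri, 1925: Sat, 1926: Sun, 1927: Mon ✓, 1928: Wed, 1929: Thu
Mondays: 1904, 1910, 1921, 1927.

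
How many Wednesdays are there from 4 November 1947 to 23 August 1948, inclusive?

4 November 1947 is a Tuesday.
That's 294 days from start to end, counting both.
294 = 7 × 42, so the span is exactly 42 full weeks.
Each full week contributes one Wednesday: 42 so far.

42 Wednesdays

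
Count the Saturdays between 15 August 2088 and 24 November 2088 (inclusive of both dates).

15 August 2088 is a Sunday.
That's 102 days from start to end, counting both.
102 = 7 × 14 + 4, so there are 14 full weeks plus 4 extra days.
Each full week contributes one Saturday: 14 so far.
The 4 extra days are Sunday, Monday, Tuesday, Wednesday — none qualify.
Total: 14 + 0 = 14.

14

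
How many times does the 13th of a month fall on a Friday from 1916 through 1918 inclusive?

5

Friday-the-13ths by year:
1916: Oct
1917: Apr, Jul
1918: Sep, Dec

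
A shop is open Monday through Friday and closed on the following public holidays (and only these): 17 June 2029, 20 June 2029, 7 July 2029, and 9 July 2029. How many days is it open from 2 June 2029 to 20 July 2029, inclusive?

33

2 June 2029 is a Saturday.
The range spans 49 days (inclusive of both endpoints).
49 = 7 × 7, so the span is exactly 7 full weeks.
Each full week contributes 5 weekdays (Mon–Fri): 7 × 5 = 35.
Holidays: 17 June 2029 (Sun); 20 June 2029 (Wed); 7 July 2029 (Sat); 9 July 2029 (Mon).
2 of the 4 holidays fall on weekdays; the rest are weekends and were already excluded.
Business days: 35 − 2 = 33.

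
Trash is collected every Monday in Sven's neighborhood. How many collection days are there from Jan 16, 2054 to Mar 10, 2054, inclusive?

8 Mondays

Jan 16, 2054 is a Friday.
From Jan 16, 2054 to Mar 10, 2054 is 54 days inclusive.
54 = 7 × 7 + 5, so there are 7 full weeks plus 5 extra days.
Each full week contributes one Monday: 7 so far.
The 5 extra days are Fri, Sat, Sun, Mon, Tue — 1 of them qualifies.
Total: 7 + 1 = 8.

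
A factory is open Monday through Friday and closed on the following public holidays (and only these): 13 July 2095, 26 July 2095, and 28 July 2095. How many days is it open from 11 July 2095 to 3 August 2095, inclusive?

15

11 July 2095 is a Monday.
From 11 July 2095 to 3 August 2095 is 24 days inclusive.
24 = 7 × 3 + 3, so there are 3 full weeks plus 3 extra days.
Each full week contributes 5 weekdays (Mon–Fri): 3 × 5 = 15.
The 3 extra days are Mon, Tue, Wed — 3 of them qualify.
Total: 15 + 3 = 18.
Holidays: 13 July 2095 (Wed); 26 July 2095 (Tue); 28 July 2095 (Thu).
All 3 holidays fall on weekdays, so subtract 3.
Business days: 18 − 3 = 15.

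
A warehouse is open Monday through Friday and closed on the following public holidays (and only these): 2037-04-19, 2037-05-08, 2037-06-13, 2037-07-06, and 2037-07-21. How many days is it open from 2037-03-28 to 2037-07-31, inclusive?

2037-03-28 is a Saturday.
From 2037-03-28 to 2037-07-31 is 126 days inclusive.
126 = 7 × 18, so the span is exactly 18 full weeks.
Each full week contributes 5 weekdays (Mon–Fri): 18 × 5 = 90.
Total: 90.
Holidays: 2037-04-19 (Sun); 2037-05-08 (Fri); 2037-06-13 (Sat); 2037-07-06 (Mon); 2037-07-21 (Tue).
3 of the 5 holidays fall on weekdays; the rest are weekends and were already excluded.
Business days: 90 − 3 = 87.

87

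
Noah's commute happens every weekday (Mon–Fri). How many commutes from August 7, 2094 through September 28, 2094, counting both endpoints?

August 7, 2094 is a Saturday.
From August 7, 2094 to September 28, 2094 is 53 days inclusive.
53 = 7 × 7 + 4, so there are 7 full weeks plus 4 extra days.
Each full week contributes 5 weekdays (Mon–Fri): 7 × 5 = 35.
The 4 extra days are Saturday, Sunday, Monday, Tuesday — 2 of them qualify.
Total: 35 + 2 = 37.

37 weekdays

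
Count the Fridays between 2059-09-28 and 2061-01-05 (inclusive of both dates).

2059-09-28 is a Sunday.
The range spans 466 days (inclusive of both endpoints).
466 = 7 × 66 + 4, so there are 66 full weeks plus 4 extra days.
Each full week contributes one Friday: 66 so far.
The 4 extra days are Sunday, Monday, Tuesday, Wednesday — none qualify.
Total: 66 + 0 = 66.

66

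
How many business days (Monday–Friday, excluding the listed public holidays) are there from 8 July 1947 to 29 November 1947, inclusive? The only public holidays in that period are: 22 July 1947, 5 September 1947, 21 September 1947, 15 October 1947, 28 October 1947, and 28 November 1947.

99

8 July 1947 is a Tuesday.
From 8 July 1947 to 29 November 1947 is 145 days inclusive.
145 = 7 × 20 + 5, so there are 20 full weeks plus 5 extra days.
Each full week contributes 5 weekdays (Mon–Fri): 20 × 5 = 100.
The 5 extra days are Tuesday, Wednesday, Thursday, Friday, Saturday — 4 of them qualify.
Total: 100 + 4 = 104.
Holidays: 22 July 1947 (Tue); 5 September 1947 (Fri); 21 September 1947 (Sun); 15 October 1947 (Wed); 28 October 1947 (Tue); 28 November 1947 (Fri).
5 of the 6 holidays fall on weekdays; the rest are weekends and were already excluded.
Business days: 104 − 5 = 99.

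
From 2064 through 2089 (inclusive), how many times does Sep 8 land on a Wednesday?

4

Day of week of September 8 in each year:
2064: Mon, 2065: Tue, 2066: Wed ✓, 2067: Thu, 2068: Sat, 2069: Sun, 2070: Mon, 2071: Tue, 2072: Thu, 2073: Fri, 2074: Sat, 2075: Sun, 2076: Tue, 2077: Wed ✓, 2078: Thu, 2079: Fri, 2080: Sun, 2081: Mon, 2082: Tue, 2083: Wed ✓, 2084: Fri, 2085: Sat, 2086: Sun, 2087: Mon, 2088: Wed ✓, 2089: Thu
Wednesdays: 2066, 2077, 2083, 2088.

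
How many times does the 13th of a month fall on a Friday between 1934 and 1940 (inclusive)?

12

Friday-the-13ths by year:
1934: Apr, Jul
1935: Sep, Dec
1936: Mar, Nov
1937: Aug
1938: May
1939: Jan, Oct
1940: Sep, Dec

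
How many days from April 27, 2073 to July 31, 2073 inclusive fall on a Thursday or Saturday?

28

April 27, 2073 is a Thursday.
From April 27, 2073 to July 31, 2073 is 96 days inclusive.
96 = 7 × 13 + 5, so there are 13 full weeks plus 5 extra days.
Each full week contributes 2 days from the set (Thu, Sat): 13 × 2 = 26.
The 5 extra days are Thursday, Friday, Saturday, Sunday, Monday — 2 of them qualify.
Total: 26 + 2 = 28.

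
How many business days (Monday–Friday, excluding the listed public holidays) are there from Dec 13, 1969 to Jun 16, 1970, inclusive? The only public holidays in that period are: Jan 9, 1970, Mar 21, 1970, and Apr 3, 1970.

Dec 13, 1969 is a Saturday.
The range spans 186 days (inclusive of both endpoints).
186 = 7 × 26 + 4, so there are 26 full weeks plus 4 extra days.
Each full week contributes 5 weekdays (Mon–Fri): 26 × 5 = 130.
The 4 extra days are Saturday, Sunday, Monday, Tuesday — 2 of them qualify.
Total: 130 + 2 = 132.
Holidays: Jan 9, 1970 (Fri); Mar 21, 1970 (Sat); Apr 3, 1970 (Fri).
2 of the 3 holidays fall on weekdays; the rest are weekends and were already excluded.
Business days: 132 − 2 = 130.

130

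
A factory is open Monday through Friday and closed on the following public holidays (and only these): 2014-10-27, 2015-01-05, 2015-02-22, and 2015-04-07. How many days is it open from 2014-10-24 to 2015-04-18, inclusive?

123

2014-10-24 is a Friday.
The range spans 177 days (inclusive of both endpoints).
177 = 7 × 25 + 2, so there are 25 full weeks plus 2 extra days.
Each full week contributes 5 weekdays (Mon–Fri): 25 × 5 = 125.
The 2 extra days are Friday, Saturday — 1 of them qualifies.
Total: 125 + 1 = 126.
Holidays: 2014-10-27 (Mon); 2015-01-05 (Mon); 2015-02-22 (Sun); 2015-04-07 (Tue).
3 of the 4 holidays fall on weekdays; the rest are weekends and were already excluded.
Business days: 126 − 3 = 123.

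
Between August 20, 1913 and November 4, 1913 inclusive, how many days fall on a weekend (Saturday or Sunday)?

August 20, 1913 is a Wednesday.
From August 20, 1913 to November 4, 1913 is 77 days inclusive.
77 = 7 × 11, so the span is exactly 11 full weeks.
Each full week contributes 2 weekend days (Sat, Sun): 11 × 2 = 22.
Total: 22.

22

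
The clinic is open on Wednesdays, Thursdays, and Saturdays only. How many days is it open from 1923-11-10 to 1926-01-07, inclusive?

339

1923-11-10 is a Saturday.
That's 790 days from start to end, counting both.
790 = 7 × 112 + 6, so there are 112 full weeks plus 6 extra days.
Each full week contributes 3 days from the set (Wed, Thu, Sat): 112 × 3 = 336.
The 6 extra days are Saturday, Sunday, Monday, Tuesday, Wednesday, Thursday — 3 of them qualify.
Total: 336 + 3 = 339.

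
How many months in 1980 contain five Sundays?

A month has five Sundays exactly when Sunday falls within its first (length − 28) days.
Jan: 31 days, starts Tue → 5 of Tue, Wed, Thu
Feb: 29 days, starts Fri → 5 of Fri
Mar: 31 days, starts Sat → 5 of Sat, Sun, Mon ✓
Apr: 30 days, starts Tue → 5 of Tue, Wed
May: 31 days, starts Thu → 5 of Thu, Fri, Sat
Jun: 30 days, starts Sun → 5 of Sun, Mon ✓
Jul: 31 days, starts Tue → 5 of Tue, Wed, Thu
Aug: 31 days, starts Fri → 5 of Fri, Sat, Sun ✓
Sep: 30 days, starts Mon → 5 of Mon, Tue
Oct: 31 days, starts Wed → 5 of Wed, Thu, Fri
Nov: 30 days, starts Sat → 5 of Sat, Sun ✓
Dec: 31 days, starts Mon → 5 of Mon, Tue, Wed
Months with five Sundays: Mar, Jun, Aug, Nov.

4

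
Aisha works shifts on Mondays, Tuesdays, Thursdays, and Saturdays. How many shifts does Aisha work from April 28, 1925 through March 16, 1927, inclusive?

393

April 28, 1925 is a Tuesday.
The range spans 688 days (inclusive of both endpoints).
688 = 7 × 98 + 2, so there are 98 full weeks plus 2 extra days.
Each full week contributes 4 days from the set (Mon, Tue, Thu, Sat): 98 × 4 = 392.
The 2 extra days are Tue, Wed — 1 of them qualifies.
Total: 392 + 1 = 393.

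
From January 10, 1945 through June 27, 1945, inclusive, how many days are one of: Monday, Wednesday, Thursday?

January 10, 1945 is a Wednesday.
From January 10, 1945 to June 27, 1945 is 169 days inclusive.
169 = 7 × 24 + 1, so there are 24 full weeks plus 1 extra day.
Each full week contributes 3 days from the set (Mon, Wed, Thu): 24 × 3 = 72.
The 1 extra day is Wednesday — 1 of them qualifies.
Total: 72 + 1 = 73.

73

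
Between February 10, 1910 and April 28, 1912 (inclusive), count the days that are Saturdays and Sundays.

232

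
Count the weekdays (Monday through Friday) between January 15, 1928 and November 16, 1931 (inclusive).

January 15, 1928 is a Sunday.
The range spans 1402 days (inclusive of both endpoints).
1402 = 7 × 200 + 2, so there are 200 full weeks plus 2 extra days.
Each full week contributes 5 weekdays (Mon–Fri): 200 × 5 = 1000.
The 2 extra days are Sunday, Monday — 1 of them qualifies.
Total: 1000 + 1 = 1001.

1001 weekdays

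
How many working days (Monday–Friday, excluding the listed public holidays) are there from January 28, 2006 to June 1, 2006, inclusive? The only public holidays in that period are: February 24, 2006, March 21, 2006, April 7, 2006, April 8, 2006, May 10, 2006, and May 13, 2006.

85

January 28, 2006 is a Saturday.
That's 125 days from start to end, counting both.
125 = 7 × 17 + 6, so there are 17 full weeks plus 6 extra days.
Each full week contributes 5 weekdays (Mon–Fri): 17 × 5 = 85.
The 6 extra days are Sat, Sun, Mon, Tue, Wed, Thu — 4 of them qualify.
Total: 85 + 4 = 89.
Holidays: February 24, 2006 (Fri); March 21, 2006 (Tue); April 7, 2006 (Fri); April 8, 2006 (Sat); May 10, 2006 (Wed); May 13, 2006 (Sat).
4 of the 6 holidays fall on weekdays; the rest are weekends and were already excluded.
Business days: 89 − 4 = 85.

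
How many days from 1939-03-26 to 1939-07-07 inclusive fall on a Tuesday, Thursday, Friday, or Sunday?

60

1939-03-26 is a Sunday.
That's 104 days from start to end, counting both.
104 = 7 × 14 + 6, so there are 14 full weeks plus 6 extra days.
Each full week contributes 4 days from the set (Tue, Thu, Fri, Sun): 14 × 4 = 56.
The 6 extra days are Sun, Mon, Tue, Wed, Thu, Fri — 4 of them qualify.
Total: 56 + 4 = 60.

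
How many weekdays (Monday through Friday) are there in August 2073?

2073-08-01 is a Tuesday.
The range spans 31 days (inclusive of both endpoints).
31 = 7 × 4 + 3, so there are 4 full weeks plus 3 extra days.
Each full week contributes 5 weekdays (Mon–Fri): 4 × 5 = 20.
The 3 extra days are Tuesday, Wednesday, Thursday — 3 of them qualify.
Total: 20 + 3 = 23.

23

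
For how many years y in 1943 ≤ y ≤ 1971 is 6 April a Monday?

Day of week of April 6 in each year:
1943: Tue, 1944: Thu, 1945: Fri, 1946: Sat, 1947: Sun, 1948: Tue, 1949: Wed, 1950: Thu, 1951: Fri, 1952: Sun, 1953: Mon ✓, 1954: Tue, 1955: Wed, 1956: Fri, 1957: Sat, 1958: Sun, 1959: Mon ✓, 1960: Wed, 1961: Thu, 1962: Fri, 1963: Sat, 1964: Mon ✓, 1965: Tue, 1966: Wed, 1967: Thu, 1968: Sat, 1969: Sun, 1970: Mon ✓, 1971: Tue
Mondays: 1953, 1959, 1964, 1970.

4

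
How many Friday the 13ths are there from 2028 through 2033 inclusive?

9

Friday-the-13ths by year:
2028: Oct
2029: Apr, Jul
2030: Sep, Dec
2031: Jun
2032: Feb, Aug
2033: May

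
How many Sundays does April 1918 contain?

4

1918-04-01 is a Monday.
From 1918-04-01 to 1918-04-30 is 30 days inclusive.
30 = 7 × 4 + 2, so there are 4 full weeks plus 2 extra days.
Each full week contributes one Sunday: 4 so far.
The 2 extra days are Mon, Tue — none qualify.
Total: 4 + 0 = 4.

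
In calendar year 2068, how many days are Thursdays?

52

January 1, 2068 is a Sunday.
From January 1, 2068 to December 31, 2068 is 366 days inclusive.
366 = 7 × 52 + 2, so there are 52 full weeks plus 2 extra days.
Each full week contributes one Thursday: 52 so far.
The 2 extra days are Sun, Mon — none qualify.
Total: 52 + 0 = 52.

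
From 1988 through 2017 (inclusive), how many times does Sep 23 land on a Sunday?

4

Day of week of September 23 in each year:
1988: Fri, 1989: Sat, 1990: Sun ✓, 1991: Mon, 1992: Wed, 1993: Thu, 1994: Fri, 1995: Sat, 1996: Mon, 1997: Tue, 1998: Wed, 1999: Thu, 2000: Sat, 2001: Sun ✓, 2002: Mon, 2003: Tue, 2004: Thu, 2005: Fri, 2006: Sat, 2007: Sun ✓, 2008: Tue, 2009: Wed, 2010: Thu, 2011: Fri, 2012: Sun ✓, 2013: Mon, 2014: Tue, 2015: Wed, 2016: Fri, 2017: Sat
Sundays: 1990, 2001, 2007, 2012.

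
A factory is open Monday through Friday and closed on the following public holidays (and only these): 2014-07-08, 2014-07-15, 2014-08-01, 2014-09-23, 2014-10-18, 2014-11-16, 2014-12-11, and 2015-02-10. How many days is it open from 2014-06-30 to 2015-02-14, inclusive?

2014-06-30 is a Monday.
From 2014-06-30 to 2015-02-14 is 230 days inclusive.
230 = 7 × 32 + 6, so there are 32 full weeks plus 6 extra days.
Each full week contributes 5 weekdays (Mon–Fri): 32 × 5 = 160.
The 6 extra days are Mon, Tue, Wed, Thu, Fri, Sat — 5 of them qualify.
Total: 160 + 5 = 165.
Holidays: 2014-07-08 (Tue); 2014-07-15 (Tue); 2014-08-01 (Fri); 2014-09-23 (Tue); 2014-10-18 (Sat); 2014-11-16 (Sun); 2014-12-11 (Thu); 2015-02-10 (Tue).
6 of the 8 holidays fall on weekdays; the rest are weekends and were already excluded.
Business days: 165 − 6 = 159.

159 working days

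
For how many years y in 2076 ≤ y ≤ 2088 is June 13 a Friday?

2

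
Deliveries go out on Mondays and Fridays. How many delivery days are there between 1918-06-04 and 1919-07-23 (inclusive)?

1918-06-04 is a Tuesday.
That's 415 days from start to end, counting both.
415 = 7 × 59 + 2, so there are 59 full weeks plus 2 extra days.
Each full week contributes 2 days from the set (Mon, Fri): 59 × 2 = 118.
The 2 extra days are Tue, Wed — none qualify.
Total: 118 + 0 = 118.

118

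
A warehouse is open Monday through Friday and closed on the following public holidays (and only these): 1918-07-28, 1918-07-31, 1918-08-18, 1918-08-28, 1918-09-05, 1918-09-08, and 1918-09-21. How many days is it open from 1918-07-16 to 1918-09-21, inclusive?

1918-07-16 is a Tuesday.
From 1918-07-16 to 1918-09-21 is 68 days inclusive.
68 = 7 × 9 + 5, so there are 9 full weeks plus 5 extra days.
Each full week contributes 5 weekdays (Mon–Fri): 9 × 5 = 45.
The 5 extra days are Tuesday, Wednesday, Thursday, Friday, Saturday — 4 of them qualify.
Total: 45 + 4 = 49.
Holidays: 1918-07-28 (Sun); 1918-07-31 (Wed); 1918-08-18 (Sun); 1918-08-28 (Wed); 1918-09-05 (Thu); 1918-09-08 (Sun); 1918-09-21 (Sat).
3 of the 7 holidays fall on weekdays; the rest are weekends and were already excluded.
Business days: 49 − 3 = 46.

46 working days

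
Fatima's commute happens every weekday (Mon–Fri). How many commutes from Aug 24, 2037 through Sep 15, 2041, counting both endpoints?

1060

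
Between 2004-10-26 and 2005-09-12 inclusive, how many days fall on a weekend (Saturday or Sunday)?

92

2004-10-26 is a Tuesday.
The range spans 322 days (inclusive of both endpoints).
322 = 7 × 46, so the span is exactly 46 full weeks.
Each full week contributes 2 weekend days (Sat, Sun): 46 × 2 = 92.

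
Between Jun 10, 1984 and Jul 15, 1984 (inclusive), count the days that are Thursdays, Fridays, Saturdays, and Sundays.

21

Jun 10, 1984 is a Sunday.
That's 36 days from start to end, counting both.
36 = 7 × 5 + 1, so there are 5 full weeks plus 1 extra day.
Each full week contributes 4 days from the set (Thu, Fri, Sat, Sun): 5 × 4 = 20.
The 1 extra day is Sun — 1 of them qualifies.
Total: 20 + 1 = 21.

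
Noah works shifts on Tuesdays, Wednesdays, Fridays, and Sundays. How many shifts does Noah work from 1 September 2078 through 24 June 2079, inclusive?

169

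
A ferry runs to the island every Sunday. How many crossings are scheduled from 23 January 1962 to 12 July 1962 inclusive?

23 January 1962 is a Tuesday.
That's 171 days from start to end, counting both.
171 = 7 × 24 + 3, so there are 24 full weeks plus 3 extra days.
Each full week contributes one Sunday: 24 so far.
The 3 extra days are Tue, Wed, Thu — none qualify.
Total: 24 + 0 = 24.

24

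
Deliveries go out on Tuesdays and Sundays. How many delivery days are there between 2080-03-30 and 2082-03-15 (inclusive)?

205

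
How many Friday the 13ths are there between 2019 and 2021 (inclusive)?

Friday-the-13ths by year:
2019: Sep, Dec
2020: Mar, Nov
2021: Aug

5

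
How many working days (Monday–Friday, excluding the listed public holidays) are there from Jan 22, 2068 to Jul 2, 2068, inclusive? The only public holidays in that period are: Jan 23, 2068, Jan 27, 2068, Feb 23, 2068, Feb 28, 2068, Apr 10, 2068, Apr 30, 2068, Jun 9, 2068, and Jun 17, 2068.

Jan 22, 2068 is a Sunday.
From Jan 22, 2068 to Jul 2, 2068 is 163 days inclusive.
163 = 7 × 23 + 2, so there are 23 full weeks plus 2 extra days.
Each full week contributes 5 weekdays (Mon–Fri): 23 × 5 = 115.
The 2 extra days are Sunday, Monday — 1 of them qualifies.
Total: 115 + 1 = 116.
Holidays: Jan 23, 2068 (Mon); Jan 27, 2068 (Fri); Feb 23, 2068 (Thu); Feb 28, 2068 (Tue); Apr 10, 2068 (Tue); Apr 30, 2068 (Mon); Jun 9, 2068 (Sat); Jun 17, 2068 (Sun).
6 of the 8 holidays fall on weekdays; the rest are weekends and were already excluded.
Business days: 116 − 6 = 110.

110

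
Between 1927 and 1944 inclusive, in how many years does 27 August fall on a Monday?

Day of week of August 27 in each year:
1927: Sat, 1928: Mon ✓, 1929: Tue, 1930: Wed, 1931: Thu, 1932: Sat, 1933: Sun, 1934: Mon ✓, 1935: Tue, 1936: Thu, 1937: Fri, 1938: Sat, 1939: Sun, 1940: Tue, 1941: Wed, 1942: Thu, 1943: Fri, 1944: Sun
Mondays: 1928, 1934.

2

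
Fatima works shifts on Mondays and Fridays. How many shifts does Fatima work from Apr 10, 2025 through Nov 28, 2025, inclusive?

Apr 10, 2025 is a Thursday.
From Apr 10, 2025 to Nov 28, 2025 is 233 days inclusive.
233 = 7 × 33 + 2, so there are 33 full weeks plus 2 extra days.
Each full week contributes 2 days from the set (Mon, Fri): 33 × 2 = 66.
The 2 extra days are Thursday, Friday — 1 of them qualifies.
Total: 66 + 1 = 67.

67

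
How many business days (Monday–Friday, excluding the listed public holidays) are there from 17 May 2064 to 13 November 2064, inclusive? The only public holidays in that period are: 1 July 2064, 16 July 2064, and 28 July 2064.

126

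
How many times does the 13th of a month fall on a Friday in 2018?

2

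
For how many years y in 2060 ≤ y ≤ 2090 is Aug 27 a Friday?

5

Day of week of August 27 in each year:
2060: Fri ✓, 2061: Sat, 2062: Sun, 2063: Mon, 2064: Wed, 2065: Thu, 2066: Fri ✓, 2067: Sat, 2068: Mon, 2069: Tue, 2070: Wed, 2071: Thu, 2072: Sat, 2073: Sun, 2074: Mon, 2075: Tue, 2076: Thu, 2077: Fri ✓, 2078: Sat, 2079: Sun, 2080: Tue, 2081: Wed, 2082: Thu, 2083: Fri ✓, 2084: Sun, 2085: Mon, 2086: Tue, 2087: Wed, 2088: Fri ✓, 2089: Sat, 2090: Sun
Fridays: 2060, 2066, 2077, 2083, 2088.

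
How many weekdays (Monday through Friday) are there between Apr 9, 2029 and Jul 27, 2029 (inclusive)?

Apr 9, 2029 is a Monday.
That's 110 days from start to end, counting both.
110 = 7 × 15 + 5, so there are 15 full weeks plus 5 extra days.
Each full week contributes 5 weekdays (Mon–Fri): 15 × 5 = 75.
The 5 extra days are Monday, Tuesday, Wednesday, Thursday, Friday — 5 of them qualify.
Total: 75 + 5 = 80.

80 weekdays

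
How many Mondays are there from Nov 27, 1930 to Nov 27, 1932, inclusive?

104

Nov 27, 1930 is a Thursday.
The range spans 732 days (inclusive of both endpoints).
732 = 7 × 104 + 4, so there are 104 full weeks plus 4 extra days.
Each full week contributes one Monday: 104 so far.
The 4 extra days are Thu, Fri, Sat, Sun — none qualify.
Total: 104 + 0 = 104.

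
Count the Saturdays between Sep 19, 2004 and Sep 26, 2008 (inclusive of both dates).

209 Saturdays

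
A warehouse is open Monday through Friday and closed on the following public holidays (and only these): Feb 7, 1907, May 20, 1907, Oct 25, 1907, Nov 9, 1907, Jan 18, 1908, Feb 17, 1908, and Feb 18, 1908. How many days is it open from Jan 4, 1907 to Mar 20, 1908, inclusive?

311 working days

Jan 4, 1907 is a Friday.
That's 442 days from start to end, counting both.
442 = 7 × 63 + 1, so there are 63 full weeks plus 1 extra day.
Each full week contributes 5 weekdays (Mon–Fri): 63 × 5 = 315.
The 1 extra day is Fri — 1 of them qualifies.
Total: 315 + 1 = 316.
Holidays: Feb 7, 1907 (Thu); May 20, 1907 (Mon); Oct 25, 1907 (Fri); Nov 9, 1907 (Sat); Jan 18, 1908 (Sat); Feb 17, 1908 (Mon); Feb 18, 1908 (Tue).
5 of the 7 holidays fall on weekdays; the rest are weekends and were already excluded.
Business days: 316 − 5 = 311.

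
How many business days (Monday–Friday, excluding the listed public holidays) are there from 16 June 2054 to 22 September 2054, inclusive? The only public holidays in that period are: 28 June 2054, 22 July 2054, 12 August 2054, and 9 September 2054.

68 business days

16 June 2054 is a Tuesday.
That's 99 days from start to end, counting both.
99 = 7 × 14 + 1, so there are 14 full weeks plus 1 extra day.
Each full week contributes 5 weekdays (Mon–Fri): 14 × 5 = 70.
The 1 extra day is Tuesday — 1 of them qualifies.
Total: 70 + 1 = 71.
Holidays: 28 June 2054 (Sun); 22 July 2054 (Wed); 12 August 2054 (Wed); 9 September 2054 (Wed).
3 of the 4 holidays fall on weekdays; the rest are weekends and were already excluded.
Business days: 71 − 3 = 68.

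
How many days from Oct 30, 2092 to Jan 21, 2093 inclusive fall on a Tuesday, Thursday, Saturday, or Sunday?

48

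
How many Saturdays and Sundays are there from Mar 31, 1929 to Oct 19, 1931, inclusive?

Mar 31, 1929 is a Sunday.
From Mar 31, 1929 to Oct 19, 1931 is 933 days inclusive.
933 = 7 × 133 + 2, so there are 133 full weeks plus 2 extra days.
Each full week contributes 2 weekend days (Sat, Sun): 133 × 2 = 266.
The 2 extra days are Sunday, Monday — 1 of them qualifies.
Total: 266 + 1 = 267.

267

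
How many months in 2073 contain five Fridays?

A month has five Fridays exactly when Friday falls within its first (length − 28) days.
Jan: 31 days, starts Sun → 5 of Sun, Mon, Tue
Feb: 28 days, starts Wed → 5 of (none)
Mar: 31 days, starts Wed → 5 of Wed, Thu, Fri ✓
Apr: 30 days, starts Sat → 5 of Sat, Sun
May: 31 days, starts Mon → 5 of Mon, Tue, Wed
Jun: 30 days, starts Thu → 5 of Thu, Fri ✓
Jul: 31 days, starts Sat → 5 of Sat, Sun, Mon
Aug: 31 days, starts Tue → 5 of Tue, Wed, Thu
Sep: 30 days, starts Fri → 5 of Fri, Sat ✓
Oct: 31 days, starts Sun → 5 of Sun, Mon, Tue
Nov: 30 days, starts Wed → 5 of Wed, Thu
Dec: 31 days, starts Fri → 5 of Fri, Sat, Sun ✓
Months with five Fridays: Mar, Jun, Sep, Dec.

4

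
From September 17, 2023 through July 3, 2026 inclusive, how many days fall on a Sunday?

146 Sundays

September 17, 2023 is a Sunday.
From September 17, 2023 to July 3, 2026 is 1021 days inclusive.
1021 = 7 × 145 + 6, so there are 145 full weeks plus 6 extra days.
Each full week contributes one Sunday: 145 so far.
The 6 extra days are Sun, Mon, Tue, Wed, Thu, Fri — 1 of them qualifies.
Total: 145 + 1 = 146.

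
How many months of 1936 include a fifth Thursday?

A month has five Thursdays exactly when Thursday falls within its first (length − 28) days.
Jan: 31 days, starts Wed → 5 of Wed, Thu, Fri ✓
Feb: 29 days, starts Sat → 5 of Sat
Mar: 31 days, starts Sun → 5 of Sun, Mon, Tue
Apr: 30 days, starts Wed → 5 of Wed, Thu ✓
May: 31 days, starts Fri → 5 of Fri, Sat, Sun
Jun: 30 days, starts Mon → 5 of Mon, Tue
Jul: 31 days, starts Wed → 5 of Wed, Thu, Fri ✓
Aug: 31 days, starts Sat → 5 of Sat, Sun, Mon
Sep: 30 days, starts Tue → 5 of Tue, Wed
Oct: 31 days, starts Thu → 5 of Thu, Fri, Sat ✓
Nov: 30 days, starts Sun → 5 of Sun, Mon
Dec: 31 days, starts Tue → 5 of Tue, Wed, Thu ✓
Months with five Thursdays: Jan, Apr, Jul, Oct, Dec.

5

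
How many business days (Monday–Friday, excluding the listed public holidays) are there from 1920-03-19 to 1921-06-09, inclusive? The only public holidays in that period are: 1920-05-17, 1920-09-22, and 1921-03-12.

318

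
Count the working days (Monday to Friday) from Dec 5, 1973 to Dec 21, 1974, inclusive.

Dec 5, 1973 is a Wednesday.
The range spans 382 days (inclusive of both endpoints).
382 = 7 × 54 + 4, so there are 54 full weeks plus 4 extra days.
Each full week contributes 5 weekdays (Mon–Fri): 54 × 5 = 270.
The 4 extra days are Wed, Thu, Fri, Sat — 3 of them qualify.
Total: 270 + 3 = 273.

273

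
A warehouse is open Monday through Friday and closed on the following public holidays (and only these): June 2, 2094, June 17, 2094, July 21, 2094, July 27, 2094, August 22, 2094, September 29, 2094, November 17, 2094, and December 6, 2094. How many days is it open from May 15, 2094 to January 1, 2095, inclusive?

158

May 15, 2094 is a Saturday.
That's 232 days from start to end, counting both.
232 = 7 × 33 + 1, so there are 33 full weeks plus 1 extra day.
Each full week contributes 5 weekdays (Mon–Fri): 33 × 5 = 165.
The 1 extra day is Saturday — none qualify.
Total: 165 + 0 = 165.
Holidays: June 2, 2094 (Wed); June 17, 2094 (Thu); July 21, 2094 (Wed); July 27, 2094 (Tue); August 22, 2094 (Sun); September 29, 2094 (Wed); November 17, 2094 (Wed); December 6, 2094 (Mon).
7 of the 8 holidays fall on weekdays; the rest are weekends and were already excluded.
Business days: 165 − 7 = 158.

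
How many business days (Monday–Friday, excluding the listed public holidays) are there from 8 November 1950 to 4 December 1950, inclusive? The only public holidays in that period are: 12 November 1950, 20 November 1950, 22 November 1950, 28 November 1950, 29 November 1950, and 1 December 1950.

14 business days

8 November 1950 is a Wednesday.
The range spans 27 days (inclusive of both endpoints).
27 = 7 × 3 + 6, so there are 3 full weeks plus 6 extra days.
Each full week contributes 5 weekdays (Mon–Fri): 3 × 5 = 15.
The 6 extra days are Wed, Thu, Fri, Sat, Sun, Mon — 4 of them qualify.
Total: 15 + 4 = 19.
Holidays: 12 November 1950 (Sun); 20 November 1950 (Mon); 22 November 1950 (Wed); 28 November 1950 (Tue); 29 November 1950 (Wed); 1 December 1950 (Fri).
5 of the 6 holidays fall on weekdays; the rest are weekends and were already excluded.
Business days: 19 − 5 = 14.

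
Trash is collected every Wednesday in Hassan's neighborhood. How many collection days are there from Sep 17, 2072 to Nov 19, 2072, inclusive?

9 Wednesdays

Sep 17, 2072 is a Saturday.
That's 64 days from start to end, counting both.
64 = 7 × 9 + 1, so there are 9 full weeks plus 1 extra day.
Each full week contributes one Wednesday: 9 so far.
The 1 extra day is Saturday — none qualify.
Total: 9 + 0 = 9.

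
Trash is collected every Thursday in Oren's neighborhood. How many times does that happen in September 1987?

4

Sep 1, 1987 is a Tuesday.
That's 30 days from start to end, counting both.
30 = 7 × 4 + 2, so there are 4 full weeks plus 2 extra days.
Each full week contributes one Thursday: 4 so far.
The 2 extra days are Tue, Wed — none qualify.
Total: 4 + 0 = 4.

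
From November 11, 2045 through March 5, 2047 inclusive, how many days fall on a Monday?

November 11, 2045 is a Saturday.
The range spans 480 days (inclusive of both endpoints).
480 = 7 × 68 + 4, so there are 68 full weeks plus 4 extra days.
Each full week contributes one Monday: 68 so far.
The 4 extra days are Sat, Sun, Mon, Tue — 1 of them qualifies.
Total: 68 + 1 = 69.

69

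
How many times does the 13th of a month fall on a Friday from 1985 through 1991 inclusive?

13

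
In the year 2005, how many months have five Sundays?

4

A month has five Sundays exactly when Sunday falls within its first (length − 28) days.
Jan: 31 days, starts Sat → 5 of Sat, Sun, Mon ✓
Feb: 28 days, starts Tue → 5 of (none)
Mar: 31 days, starts Tue → 5 of Tue, Wed, Thu
Apr: 30 days, starts Fri → 5 of Fri, Sat
May: 31 days, starts Sun → 5 of Sun, Mon, Tue ✓
Jun: 30 days, starts Wed → 5 of Wed, Thu
Jul: 31 days, starts Fri → 5 of Fri, Sat, Sun ✓
Aug: 31 days, starts Mon → 5 of Mon, Tue, Wed
Sep: 30 days, starts Thu → 5 of Thu, Fri
Oct: 31 days, starts Sat → 5 of Sat, Sun, Mon ✓
Nov: 30 days, starts Tue → 5 of Tue, Wed
Dec: 31 days, starts Thu → 5 of Thu, Fri, Sat
Months with five Sundays: Jan, May, Jul, Oct.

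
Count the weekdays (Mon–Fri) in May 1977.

22 weekdays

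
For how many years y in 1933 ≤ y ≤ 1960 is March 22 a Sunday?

4

Day of week of March 22 in each year:
1933: Wed, 1934: Thu, 1935: Fri, 1936: Sun ✓, 1937: Mon, 1938: Tue, 1939: Wed, 1940: Fri, 1941: Sat, 1942: Sun ✓, 1943: Mon, 1944: Wed, 1945: Thu, 1946: Fri, 1947: Sat, 1948: Mon, 1949: Tue, 1950: Wed, 1951: Thu, 1952: Sat, 1953: Sun ✓, 1954: Mon, 1955: Tue, 1956: Thu, 1957: Fri, 1958: Sat, 1959: Sun ✓, 1960: Tue
Sundays: 1936, 1942, 1953, 1959.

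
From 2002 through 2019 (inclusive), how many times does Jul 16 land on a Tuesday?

Day of week of July 16 in each year:
2002: Tue ✓, 2003: Wed, 2004: Fri, 2005: Sat, 2006: Sun, 2007: Mon, 2008: Wed, 2009: Thu, 2010: Fri, 2011: Sat, 2012: Mon, 2013: Tue ✓, 2014: Wed, 2015: Thu, 2016: Sat, 2017: Sun, 2018: Mon, 2019: Tue ✓
Tuesdays: 2002, 2013, 2019.

3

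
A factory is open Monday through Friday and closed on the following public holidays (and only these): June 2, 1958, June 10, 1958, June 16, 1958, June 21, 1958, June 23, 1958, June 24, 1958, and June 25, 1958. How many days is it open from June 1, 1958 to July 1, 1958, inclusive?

16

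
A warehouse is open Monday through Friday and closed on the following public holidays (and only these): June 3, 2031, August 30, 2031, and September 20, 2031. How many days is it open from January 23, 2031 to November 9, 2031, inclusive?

206 business days

January 23, 2031 is a Thursday.
That's 291 days from start to end, counting both.
291 = 7 × 41 + 4, so there are 41 full weeks plus 4 extra days.
Each full week contributes 5 weekdays (Mon–Fri): 41 × 5 = 205.
The 4 extra days are Thursday, Friday, Saturday, Sunday — 2 of them qualify.
Total: 205 + 2 = 207.
Holidays: June 3, 2031 (Tue); August 30, 2031 (Sat); September 20, 2031 (Sat).
1 of the 3 holidays fall on weekdays; the rest are weekends and were already excluded.
Business days: 207 − 1 = 206.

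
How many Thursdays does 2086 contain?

52

2086-01-01 is a Tuesday.
The range spans 365 days (inclusive of both endpoints).
365 = 7 × 52 + 1, so there are 52 full weeks plus 1 extra day.
Each full week contributes one Thursday: 52 so far.
The 1 extra day is Tue — none qualify.
Total: 52 + 0 = 52.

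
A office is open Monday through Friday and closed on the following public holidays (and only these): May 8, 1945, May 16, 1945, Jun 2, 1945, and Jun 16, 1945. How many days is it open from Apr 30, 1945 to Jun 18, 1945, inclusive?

Apr 30, 1945 is a Monday.
The range spans 50 days (inclusive of both endpoints).
50 = 7 × 7 + 1, so there are 7 full weeks plus 1 extra day.
Each full week contributes 5 weekdays (Mon–Fri): 7 × 5 = 35.
The 1 extra day is Mon — 1 of them qualifies.
Total: 35 + 1 = 36.
Holidays: May 8, 1945 (Tue); May 16, 1945 (Wed); Jun 2, 1945 (Sat); Jun 16, 1945 (Sat).
2 of the 4 holidays fall on weekdays; the rest are weekends and were already excluded.
Business days: 36 − 2 = 34.

34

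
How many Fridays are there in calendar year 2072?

Jan 1, 2072 is a Friday.
That's 366 days from start to end, counting both.
366 = 7 × 52 + 2, so there are 52 full weeks plus 2 extra days.
Each full week contributes one Friday: 52 so far.
The 2 extra days are Fri, Sat — 1 of them qualifies.
Total: 52 + 1 = 53.

53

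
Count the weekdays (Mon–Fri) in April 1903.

22 weekdays

April 1, 1903 is a Wednesday.
The range spans 30 days (inclusive of both endpoints).
30 = 7 × 4 + 2, so there are 4 full weeks plus 2 extra days.
Each full week contributes 5 weekdays (Mon–Fri): 4 × 5 = 20.
The 2 extra days are Wednesday, Thursday — 2 of them qualify.
Total: 20 + 2 = 22.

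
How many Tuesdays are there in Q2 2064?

13

April 1, 2064 is a Tuesday.
The range spans 91 days (inclusive of both endpoints).
91 = 7 × 13, so the span is exactly 13 full weeks.
Each full week contributes one Tuesday: 13 so far.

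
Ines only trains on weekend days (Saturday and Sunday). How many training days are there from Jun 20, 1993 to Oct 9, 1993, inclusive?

32

Jun 20, 1993 is a Sunday.
From Jun 20, 1993 to Oct 9, 1993 is 112 days inclusive.
112 = 7 × 16, so the span is exactly 16 full weeks.
Each full week contributes 2 weekend days (Sat, Sun): 16 × 2 = 32.
Total: 32.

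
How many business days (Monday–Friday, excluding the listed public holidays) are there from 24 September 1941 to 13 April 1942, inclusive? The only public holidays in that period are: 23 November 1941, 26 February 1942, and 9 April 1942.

142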